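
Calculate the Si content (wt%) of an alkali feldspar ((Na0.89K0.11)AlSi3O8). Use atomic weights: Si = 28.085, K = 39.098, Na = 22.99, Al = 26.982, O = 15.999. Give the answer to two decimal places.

M((Na0.89K0.11)AlSi3O8) = 263.991 g/mol.
Si contributes 3 × 28.085 = 84.255 g per mole.
84.255/263.991 = 0.3192 → 31.92%.

31.92 wt%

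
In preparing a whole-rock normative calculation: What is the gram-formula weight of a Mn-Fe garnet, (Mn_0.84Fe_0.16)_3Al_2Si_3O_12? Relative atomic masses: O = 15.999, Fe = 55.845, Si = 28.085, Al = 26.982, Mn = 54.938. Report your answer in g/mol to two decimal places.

The formula mass is the sum 2.52(54.938) + 0.48(55.845) + 2(26.982) + 3(28.085) + 12(15.999).

495.46 g/mol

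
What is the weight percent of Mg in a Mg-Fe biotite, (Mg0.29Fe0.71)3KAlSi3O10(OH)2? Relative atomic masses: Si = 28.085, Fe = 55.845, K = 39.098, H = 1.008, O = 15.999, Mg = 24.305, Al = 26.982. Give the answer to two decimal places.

4.36 mass %

Molar mass of (Mg0.29Fe0.71)3KAlSi3O10(OH)2: 0.87×24.305 + 2.13×55.845 + 1×39.098 + 1×26.982 + 3×28.085 + 12×15.999 + 2×1.008 = 484.434 g/mol.
Mass of Mg per formula unit: 0.87 × 24.305 = 21.145 g.
Weight fraction Mg = 21.145 / 484.434 = 0.0436.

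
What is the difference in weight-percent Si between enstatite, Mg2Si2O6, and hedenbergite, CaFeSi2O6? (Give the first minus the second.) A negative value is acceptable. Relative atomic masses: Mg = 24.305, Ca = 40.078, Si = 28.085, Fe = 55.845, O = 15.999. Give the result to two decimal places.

First mineral: 56.170 g Si in 200.774 g formula = 27.98 wt% Si.
Second mineral: 56.170 g Si in 248.087 g formula = 22.64 wt% Si.
27.98% − 22.64% gives a difference of 5.34 percentage points.

5.34 percentage points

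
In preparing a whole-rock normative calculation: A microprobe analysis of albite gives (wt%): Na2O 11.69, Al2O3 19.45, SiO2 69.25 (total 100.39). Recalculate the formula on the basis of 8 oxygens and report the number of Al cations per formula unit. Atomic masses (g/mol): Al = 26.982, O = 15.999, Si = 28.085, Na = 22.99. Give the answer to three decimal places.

0.995 Al apfu

Na2O: 11.69/61.979 = 0.18861 mol → 0.37722 mol Na, 0.18861 mol O.
Al2O3: 19.45/101.961 = 0.19076 mol → 0.38152 mol Al, 0.57228 mol O.
SiO2: 69.25/60.083 = 1.15257 mol → 1.15257 mol Si, 2.30514 mol O.
Total oxygen = 3.06603 mol. Normalization factor = 8/3.06603 = 2.60924.
Al per 8 O = 0.38152 × 2.60924 = 0.995.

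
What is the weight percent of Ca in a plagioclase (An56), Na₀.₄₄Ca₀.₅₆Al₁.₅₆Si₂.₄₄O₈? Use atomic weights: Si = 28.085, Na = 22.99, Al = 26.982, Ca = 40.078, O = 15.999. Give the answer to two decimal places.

M(Na₀.₄₄Ca₀.₅₆Al₁.₅₆Si₂.₄₄O₈) = 271.171 g/mol.
Ca contributes 0.56 × 40.078 = 22.444 g per mole.
22.444/271.171 = 0.0828 → 8.28%.

8.28 weight percent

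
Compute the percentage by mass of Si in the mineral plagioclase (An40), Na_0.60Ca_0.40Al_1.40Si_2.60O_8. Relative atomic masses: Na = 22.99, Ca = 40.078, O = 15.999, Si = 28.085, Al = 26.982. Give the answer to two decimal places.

Formula mass = 0.60·22.99 + 0.40·40.078 + 1.40·26.982 + 2.60·28.085 + 8·15.999 = 268.613 g/mol, of which 73.021 g is Si.
So Si makes up 73.021/268.613 = 0.2718 of the mass, i.e. 27.18%.

27.18 mass %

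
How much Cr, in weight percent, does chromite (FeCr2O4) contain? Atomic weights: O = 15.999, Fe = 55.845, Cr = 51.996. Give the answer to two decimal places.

Formula mass = 1×55.845 + 2×51.996 + 4×15.999 = 223.833 g/mol, of which 103.992 g is Cr.
So Cr makes up 103.992/223.833 = 0.4646 of the mass, i.e. 46.46%.

46.46 weight percent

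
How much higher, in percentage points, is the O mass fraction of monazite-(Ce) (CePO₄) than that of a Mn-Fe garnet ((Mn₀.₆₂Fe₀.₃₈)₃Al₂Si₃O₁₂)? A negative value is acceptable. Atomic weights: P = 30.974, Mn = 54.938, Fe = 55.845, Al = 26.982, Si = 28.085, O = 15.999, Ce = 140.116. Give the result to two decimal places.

-11.48 percentage points

O in CePO₄: molar mass 235.086 g/mol; 4×15.999 = 63.996 g → 27.22 wt%.
O in (Mn₀.₆₂Fe₀.₃₈)₃Al₂Si₃O₁₂: molar mass 496.055 g/mol; 12×15.999 = 191.988 g → 38.70 wt%.
Difference = 27.22 − 38.70 = -11.48 percentage points.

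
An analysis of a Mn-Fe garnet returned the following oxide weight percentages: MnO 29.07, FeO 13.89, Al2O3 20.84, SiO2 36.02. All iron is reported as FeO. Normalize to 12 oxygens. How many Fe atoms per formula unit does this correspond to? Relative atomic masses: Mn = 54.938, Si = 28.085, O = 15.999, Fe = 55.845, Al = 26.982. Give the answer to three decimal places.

MnO: 29.07/70.937 = 0.40980 mol → 0.40980 mol Mn, 0.40980 mol O.
FeO: 13.89/71.844 = 0.19334 mol → 0.19334 mol Fe, 0.19334 mol O.
Al2O3: 20.84/101.961 = 0.20439 mol → 0.40878 mol Al, 0.61317 mol O.
SiO2: 36.02/60.083 = 0.59950 mol → 0.59950 mol Si, 1.19900 mol O.
Total oxygen = 2.41531 mol. Normalization factor = 12/2.41531 = 4.96831.
Fe per 12 O = 0.19334 × 4.96831 = 0.961.

0.961 Fe apfu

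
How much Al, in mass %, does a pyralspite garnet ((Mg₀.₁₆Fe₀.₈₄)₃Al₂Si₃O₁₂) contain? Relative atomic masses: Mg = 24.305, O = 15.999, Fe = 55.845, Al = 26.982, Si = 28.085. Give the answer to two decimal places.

11.18 mass %

Molar mass of (Mg₀.₁₆Fe₀.₈₄)₃Al₂Si₃O₁₂: 0.48*24.305 + 2.52*55.845 + 2*26.982 + 3*28.085 + 12*15.999 = 482.603 g/mol.
Mass of Al per formula unit: 2 × 26.982 = 53.964 g.
Weight fraction Al = 53.964 / 482.603 = 0.1118.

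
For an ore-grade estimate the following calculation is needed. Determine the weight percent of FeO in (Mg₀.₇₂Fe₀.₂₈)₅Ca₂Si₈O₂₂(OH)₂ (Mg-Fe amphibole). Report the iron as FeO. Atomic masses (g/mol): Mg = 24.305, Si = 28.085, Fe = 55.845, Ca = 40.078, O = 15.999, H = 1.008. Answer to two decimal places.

M((Mg₀.₇₂Fe₀.₂₈)₅Ca₂Si₈O₂₂(OH)₂) = 856.509 g/mol; M(FeO) = 71.844 g/mol.
Moles FeO per formula unit = 1.40 Fe ÷ 1 = 1.4000.
FeO fraction = (1.4000 × 71.844) / 856.509 = 100.582/856.509 = 0.1174.

11.74 wt%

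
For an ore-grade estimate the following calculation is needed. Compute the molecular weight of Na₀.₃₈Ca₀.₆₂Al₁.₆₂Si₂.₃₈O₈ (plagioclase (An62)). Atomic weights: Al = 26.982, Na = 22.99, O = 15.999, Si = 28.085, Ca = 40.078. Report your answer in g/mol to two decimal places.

272.13 g/mol

M = 0.38(22.99) + 0.62(40.078) + 1.62(26.982) + 2.38(28.085) + 8(15.999)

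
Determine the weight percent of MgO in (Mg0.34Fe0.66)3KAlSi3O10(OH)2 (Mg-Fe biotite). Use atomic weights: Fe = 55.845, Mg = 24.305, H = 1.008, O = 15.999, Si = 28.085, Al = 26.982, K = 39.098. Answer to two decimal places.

M((Mg0.34Fe0.66)3KAlSi3O10(OH)2) = 479.703 g/mol; M(MgO) = 40.304 g/mol.
Moles MgO per formula unit = 1.02 Mg ÷ 1 = 1.0200.
MgO fraction = (1.0200 × 40.304) / 479.703 = 41.110/479.703 = 0.0857.

8.57 wt%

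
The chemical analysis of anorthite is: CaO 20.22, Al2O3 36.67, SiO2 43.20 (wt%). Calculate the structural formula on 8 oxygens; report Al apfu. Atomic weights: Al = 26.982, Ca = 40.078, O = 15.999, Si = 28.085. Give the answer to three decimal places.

2.000 Al apfu

CaO (M=56.077): mol = 0.36058; Ca = 0.36058, O = 0.36058.
Al2O3 (M=101.961): mol = 0.35965; Al = 0.71930, O = 1.07895.
SiO2 (M=60.083): mol = 0.71901; Si = 0.71901, O = 1.43802.
ΣO = 2.87755; factor = 8/ΣO = 2.78014.
Al apfu = 0.71930 × 2.78014 = 2.000.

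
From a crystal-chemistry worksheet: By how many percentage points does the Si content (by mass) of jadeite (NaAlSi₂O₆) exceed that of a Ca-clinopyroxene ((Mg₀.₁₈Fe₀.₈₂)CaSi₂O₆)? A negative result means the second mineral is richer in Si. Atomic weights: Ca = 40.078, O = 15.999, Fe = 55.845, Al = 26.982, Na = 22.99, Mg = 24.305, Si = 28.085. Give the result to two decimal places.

M(NaAlSi₂O₆) = 202.136 g/mol, so wt% Si = 56.170/202.136 × 100 = 27.79%.
M((Mg₀.₁₈Fe₀.₈₂)CaSi₂O₆) = 242.410 g/mol, so wt% Si = 56.170/242.410 × 100 = 23.17%.
27.79 − 23.17 = 4.62 pp.

4.62 percentage points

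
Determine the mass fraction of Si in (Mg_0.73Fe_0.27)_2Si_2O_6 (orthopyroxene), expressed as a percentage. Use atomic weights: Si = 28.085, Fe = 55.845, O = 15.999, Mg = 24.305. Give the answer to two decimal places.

25.79 weight percent

M((Mg_0.73Fe_0.27)_2Si_2O_6) = 217.806 g/mol.
Si contributes 2 × 28.085 = 56.170 g per mole.
56.170/217.806 = 0.2579 → 25.79%.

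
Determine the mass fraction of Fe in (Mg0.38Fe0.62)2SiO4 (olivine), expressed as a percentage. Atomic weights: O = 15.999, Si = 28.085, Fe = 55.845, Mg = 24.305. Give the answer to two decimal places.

38.51 wt%

Formula mass = 0.76×24.305 + 1.24×55.845 + 1×28.085 + 4×15.999 = 179.801 g/mol, of which 69.248 g is Fe.
So Fe makes up 69.248/179.801 = 0.3851 of the mass, i.e. 38.51%.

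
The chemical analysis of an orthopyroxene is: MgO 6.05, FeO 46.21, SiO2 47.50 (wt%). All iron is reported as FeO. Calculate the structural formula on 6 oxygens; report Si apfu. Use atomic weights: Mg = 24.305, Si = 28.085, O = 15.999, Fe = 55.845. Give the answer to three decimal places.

MgO (M=40.304): mol = 0.15011; Mg = 0.15011, O = 0.15011.
FeO (M=71.844): mol = 0.64320; Fe = 0.64320, O = 0.64320.
SiO2 (M=60.083): mol = 0.79057; Si = 0.79057, O = 1.58114.
ΣO = 2.37445; factor = 6/ΣO = 2.52690.
Si apfu = 0.79057 × 2.52690 = 1.998.

1.998 Si apfu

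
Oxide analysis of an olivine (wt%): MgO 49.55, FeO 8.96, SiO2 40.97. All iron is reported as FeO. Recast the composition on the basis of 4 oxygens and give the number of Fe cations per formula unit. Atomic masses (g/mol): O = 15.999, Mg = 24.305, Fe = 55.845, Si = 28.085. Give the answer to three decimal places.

49.55 wt% MgO ÷ 40.304 g/mol = 1.22941 mol, giving 1.22941 Mg and 1.22941 O.
8.96 wt% FeO ÷ 71.844 g/mol = 0.12471 mol, giving 0.12471 Fe and 0.12471 O.
40.97 wt% SiO2 ÷ 60.083 g/mol = 0.68189 mol, giving 0.68189 Si and 1.36378 O.
Oxygen sums to 2.71790; scaling by 4/2.71790 = 1.47172 puts the formula on 4 O.
Fe: 0.12471 × 1.47172 = 0.184 atoms per formula unit.

0.184 Fe apfu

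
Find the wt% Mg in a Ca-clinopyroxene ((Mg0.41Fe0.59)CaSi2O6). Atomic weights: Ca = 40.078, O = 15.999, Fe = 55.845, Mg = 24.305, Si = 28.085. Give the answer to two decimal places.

4.24 mass %

Molar mass of (Mg0.41Fe0.59)CaSi2O6: 0.41×24.305 + 0.59×55.845 + 1×40.078 + 2×28.085 + 6×15.999 = 235.156 g/mol.
Mass of Mg per formula unit: 0.41 × 24.305 = 9.965 g.
Weight fraction Mg = 9.965 / 235.156 = 0.0424.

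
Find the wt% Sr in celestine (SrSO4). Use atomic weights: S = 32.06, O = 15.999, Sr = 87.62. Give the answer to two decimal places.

47.70 mass %

M(SrSO4) = 183.676 g/mol.
Sr contributes 1 × 87.62 = 87.620 g per mole.
87.620/183.676 = 0.4770 → 47.70%.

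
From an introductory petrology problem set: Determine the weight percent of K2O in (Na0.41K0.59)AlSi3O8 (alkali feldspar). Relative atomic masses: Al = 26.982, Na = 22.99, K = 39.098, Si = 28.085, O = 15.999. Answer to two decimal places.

10.23 wt%

Molar mass of (Na0.41K0.59)AlSi3O8 = 0.41·22.99 + 0.59·39.098 + 1·26.982 + 3·28.085 + 8·15.999 = 271.723 g/mol.
Each formula unit contains 0.59 K, equivalent to 0.59/2 = 0.2950 mol K2O.
M(K2O) = 2×39.098 + 1×15.999 = 94.195 g/mol.
Mass of K2O per formula unit = 0.2950 × 94.195 = 27.788 g.
K2O wt% = 27.788 / 271.723 × 100 = 10.23%.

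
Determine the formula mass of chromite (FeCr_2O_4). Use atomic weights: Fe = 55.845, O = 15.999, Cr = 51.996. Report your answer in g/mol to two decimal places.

223.83 g/mol

M = 1(55.845) + 2(51.996) + 4(15.999)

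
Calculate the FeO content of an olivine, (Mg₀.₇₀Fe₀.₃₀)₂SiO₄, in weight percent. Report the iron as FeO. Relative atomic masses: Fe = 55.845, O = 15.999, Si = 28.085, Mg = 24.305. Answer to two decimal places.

27.01 wt%

Formula mass = 159.615 g/mol.
0.60 Fe → 0.6000 mol FeO per formula unit; M(FeO) = 71.844, so FeO mass = 43.106 g.
43.106/159.615 × 100 = 27.01 wt%.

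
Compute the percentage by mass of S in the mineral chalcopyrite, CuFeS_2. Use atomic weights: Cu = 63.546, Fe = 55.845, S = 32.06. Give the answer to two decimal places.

M(CuFeS_2) = 183.511 g/mol.
S contributes 2 × 32.06 = 64.120 g per mole.
64.120/183.511 = 0.3494 → 34.94%.

34.94 mass %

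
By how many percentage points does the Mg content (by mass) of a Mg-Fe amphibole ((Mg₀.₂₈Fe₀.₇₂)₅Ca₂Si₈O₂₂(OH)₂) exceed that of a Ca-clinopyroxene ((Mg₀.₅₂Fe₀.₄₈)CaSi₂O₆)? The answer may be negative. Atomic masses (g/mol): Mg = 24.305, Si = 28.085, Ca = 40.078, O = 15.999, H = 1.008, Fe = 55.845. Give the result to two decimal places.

-1.78 percentage points

First mineral: 34.027 g Mg in 925.897 g formula = 3.68 wt% Mg.
Second mineral: 12.639 g Mg in 231.686 g formula = 5.46 wt% Mg.
3.68% − 5.46% gives a difference of -1.78 percentage points.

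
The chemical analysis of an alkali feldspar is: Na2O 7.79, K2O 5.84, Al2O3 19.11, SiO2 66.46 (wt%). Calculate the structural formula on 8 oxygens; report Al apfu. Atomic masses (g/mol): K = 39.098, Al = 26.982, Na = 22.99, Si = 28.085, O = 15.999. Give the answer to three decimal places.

7.79 wt% Na2O ÷ 61.979 g/mol = 0.12569 mol, giving 0.25138 Na and 0.12569 O.
5.84 wt% K2O ÷ 94.195 g/mol = 0.06200 mol, giving 0.12400 K and 0.06200 O.
19.11 wt% Al2O3 ÷ 101.961 g/mol = 0.18742 mol, giving 0.37484 Al and 0.56226 O.
66.46 wt% SiO2 ÷ 60.083 g/mol = 1.10614 mol, giving 1.10614 Si and 2.21228 O.
Oxygen sums to 2.96223; scaling by 8/2.96223 = 2.70067 puts the formula on 8 O.
Al: 0.37484 × 2.70067 = 1.012 atoms per formula unit.

1.012 Al apfu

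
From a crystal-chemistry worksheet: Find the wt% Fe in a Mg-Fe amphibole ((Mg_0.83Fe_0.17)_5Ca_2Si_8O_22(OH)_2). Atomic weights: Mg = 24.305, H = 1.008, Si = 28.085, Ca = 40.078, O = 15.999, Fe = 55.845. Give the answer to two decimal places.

5.66 mass %

Molar mass of (Mg_0.83Fe_0.17)_5Ca_2Si_8O_22(OH)_2: 4.15*24.305 + 0.85*55.845 + 2*40.078 + 8*28.085 + 24*15.999 + 2*1.008 = 839.162 g/mol.
Mass of Fe per formula unit: 0.85 × 55.845 = 47.468 g.
Weight fraction Fe = 47.468 / 839.162 = 0.0566.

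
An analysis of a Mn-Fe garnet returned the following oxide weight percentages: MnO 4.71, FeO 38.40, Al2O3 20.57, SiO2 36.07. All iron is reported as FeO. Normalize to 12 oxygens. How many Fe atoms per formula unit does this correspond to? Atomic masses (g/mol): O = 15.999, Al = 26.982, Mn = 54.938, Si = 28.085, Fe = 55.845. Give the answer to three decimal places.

2.665 Fe apfu

MnO (M=70.937): mol = 0.06640; Mn = 0.06640, O = 0.06640.
FeO (M=71.844): mol = 0.53449; Fe = 0.53449, O = 0.53449.
Al2O3 (M=101.961): mol = 0.20174; Al = 0.40348, O = 0.60522.
SiO2 (M=60.083): mol = 0.60034; Si = 0.60034, O = 1.20068.
ΣO = 2.40679; factor = 12/ΣO = 4.98589.
Fe apfu = 0.53449 × 4.98589 = 2.665.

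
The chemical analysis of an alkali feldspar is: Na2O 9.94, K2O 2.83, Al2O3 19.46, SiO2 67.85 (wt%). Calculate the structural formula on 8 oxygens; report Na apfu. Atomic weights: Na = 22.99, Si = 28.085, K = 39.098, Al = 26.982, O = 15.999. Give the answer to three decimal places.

9.94 wt% Na2O ÷ 61.979 g/mol = 0.16038 mol, giving 0.32076 Na and 0.16038 O.
2.83 wt% K2O ÷ 94.195 g/mol = 0.03004 mol, giving 0.06008 K and 0.03004 O.
19.46 wt% Al2O3 ÷ 101.961 g/mol = 0.19086 mol, giving 0.38172 Al and 0.57258 O.
67.85 wt% SiO2 ÷ 60.083 g/mol = 1.12927 mol, giving 1.12927 Si and 2.25854 O.
Oxygen sums to 3.02154; scaling by 8/3.02154 = 2.64766 puts the formula on 8 O.
Na: 0.32076 × 2.64766 = 0.849 atoms per formula unit.

0.849 Na apfu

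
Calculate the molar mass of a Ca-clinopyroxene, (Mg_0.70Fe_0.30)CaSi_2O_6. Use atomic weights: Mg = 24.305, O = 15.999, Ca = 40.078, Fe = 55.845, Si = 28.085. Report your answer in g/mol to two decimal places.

226.01 g/mol

M = 0.70·24.305 + 0.30·55.845 + 1·40.078 + 2·28.085 + 6·15.999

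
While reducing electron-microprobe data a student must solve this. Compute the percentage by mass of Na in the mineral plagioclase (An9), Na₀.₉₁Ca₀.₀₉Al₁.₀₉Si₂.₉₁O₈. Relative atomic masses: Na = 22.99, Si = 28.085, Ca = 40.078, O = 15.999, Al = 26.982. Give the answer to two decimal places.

7.93 wt%

Molar mass of Na₀.₉₁Ca₀.₀₉Al₁.₀₉Si₂.₉₁O₈: 0.91×22.99 + 0.09×40.078 + 1.09×26.982 + 2.91×28.085 + 8×15.999 = 263.658 g/mol.
Mass of Na per formula unit: 0.91 × 22.99 = 20.921 g.
Weight fraction Na = 20.921 / 263.658 = 0.0793.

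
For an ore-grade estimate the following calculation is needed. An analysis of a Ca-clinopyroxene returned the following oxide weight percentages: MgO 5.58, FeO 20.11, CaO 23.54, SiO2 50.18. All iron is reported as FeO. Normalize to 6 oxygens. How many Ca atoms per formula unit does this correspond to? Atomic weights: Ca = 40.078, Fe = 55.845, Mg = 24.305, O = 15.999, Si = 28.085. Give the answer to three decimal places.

1.004 Ca apfu

5.58 wt% MgO ÷ 40.304 g/mol = 0.13845 mol, giving 0.13845 Mg and 0.13845 O.
20.11 wt% FeO ÷ 71.844 g/mol = 0.27991 mol, giving 0.27991 Fe and 0.27991 O.
23.54 wt% CaO ÷ 56.077 g/mol = 0.41978 mol, giving 0.41978 Ca and 0.41978 O.
50.18 wt% SiO2 ÷ 60.083 g/mol = 0.83518 mol, giving 0.83518 Si and 1.67036 O.
Oxygen sums to 2.50850; scaling by 6/2.50850 = 2.39187 puts the formula on 6 O.
Ca: 0.41978 × 2.39187 = 1.004 atoms per formula unit.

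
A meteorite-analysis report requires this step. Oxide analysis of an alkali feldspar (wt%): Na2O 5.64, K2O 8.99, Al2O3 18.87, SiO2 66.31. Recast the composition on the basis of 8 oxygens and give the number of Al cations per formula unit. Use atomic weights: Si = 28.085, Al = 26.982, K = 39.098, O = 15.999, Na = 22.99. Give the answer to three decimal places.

1.004 Al apfu

Na2O (M=61.979): mol = 0.09100; Na = 0.18200, O = 0.09100.
K2O (M=94.195): mol = 0.09544; K = 0.19088, O = 0.09544.
Al2O3 (M=101.961): mol = 0.18507; Al = 0.37014, O = 0.55521.
SiO2 (M=60.083): mol = 1.10364; Si = 1.10364, O = 2.20728.
ΣO = 2.94893; factor = 8/ΣO = 2.71285.
Al apfu = 0.37014 × 2.71285 = 1.004.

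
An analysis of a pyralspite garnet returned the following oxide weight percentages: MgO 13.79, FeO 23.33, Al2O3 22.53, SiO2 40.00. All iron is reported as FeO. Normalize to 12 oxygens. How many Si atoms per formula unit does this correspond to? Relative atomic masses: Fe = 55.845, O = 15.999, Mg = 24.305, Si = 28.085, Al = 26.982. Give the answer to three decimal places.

3.002 Si apfu

13.79 wt% MgO ÷ 40.304 g/mol = 0.34215 mol, giving 0.34215 Mg and 0.34215 O.
23.33 wt% FeO ÷ 71.844 g/mol = 0.32473 mol, giving 0.32473 Fe and 0.32473 O.
22.53 wt% Al2O3 ÷ 101.961 g/mol = 0.22097 mol, giving 0.44194 Al and 0.66291 O.
40.00 wt% SiO2 ÷ 60.083 g/mol = 0.66575 mol, giving 0.66575 Si and 1.33150 O.
Oxygen sums to 2.66129; scaling by 12/2.66129 = 4.50909 puts the formula on 12 O.
Si: 0.66575 × 4.50909 = 3.002 atoms per formula unit.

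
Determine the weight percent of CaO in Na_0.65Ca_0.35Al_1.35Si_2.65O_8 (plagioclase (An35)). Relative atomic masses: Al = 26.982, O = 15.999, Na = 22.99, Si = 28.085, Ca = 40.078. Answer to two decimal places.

Formula mass = 267.814 g/mol.
0.35 Ca → 0.3500 mol CaO per formula unit; M(CaO) = 56.077, so CaO mass = 19.627 g.
19.627/267.814 × 100 = 7.33 wt%.

7.33 wt%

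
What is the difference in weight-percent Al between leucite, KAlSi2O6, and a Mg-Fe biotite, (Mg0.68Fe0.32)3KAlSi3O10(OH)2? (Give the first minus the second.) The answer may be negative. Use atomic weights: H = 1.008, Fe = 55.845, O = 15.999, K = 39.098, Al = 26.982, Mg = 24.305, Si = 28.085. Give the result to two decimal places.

Al in KAlSi2O6: molar mass 218.244 g/mol; 1×26.982 = 26.982 g → 12.36 wt%.
Al in (Mg0.68Fe0.32)3KAlSi3O10(OH)2: molar mass 447.532 g/mol; 1×26.982 = 26.982 g → 6.03 wt%.
Difference = 12.36 − 6.03 = 6.33 percentage points.

6.33 percentage points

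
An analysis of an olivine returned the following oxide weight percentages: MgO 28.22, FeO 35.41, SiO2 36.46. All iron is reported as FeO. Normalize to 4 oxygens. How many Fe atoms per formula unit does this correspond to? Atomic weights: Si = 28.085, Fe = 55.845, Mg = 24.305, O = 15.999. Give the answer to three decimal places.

0.819 Fe apfu

MgO: 28.22/40.304 = 0.70018 mol → 0.70018 mol Mg, 0.70018 mol O.
FeO: 35.41/71.844 = 0.49287 mol → 0.49287 mol Fe, 0.49287 mol O.
SiO2: 36.46/60.083 = 0.60683 mol → 0.60683 mol Si, 1.21366 mol O.
Total oxygen = 2.40671 mol. Normalization factor = 4/2.40671 = 1.66202.
Fe per 4 O = 0.49287 × 1.66202 = 0.819.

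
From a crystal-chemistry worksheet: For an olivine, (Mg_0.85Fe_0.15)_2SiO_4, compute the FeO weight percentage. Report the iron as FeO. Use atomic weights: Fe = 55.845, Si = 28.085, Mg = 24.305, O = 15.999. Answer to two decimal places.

14.35 wt%

M((Mg_0.85Fe_0.15)_2SiO_4) = 150.153 g/mol; M(FeO) = 71.844 g/mol.
Moles FeO per formula unit = 0.30 Fe ÷ 1 = 0.3000.
FeO fraction = (0.3000 × 71.844) / 150.153 = 21.553/150.153 = 0.1435.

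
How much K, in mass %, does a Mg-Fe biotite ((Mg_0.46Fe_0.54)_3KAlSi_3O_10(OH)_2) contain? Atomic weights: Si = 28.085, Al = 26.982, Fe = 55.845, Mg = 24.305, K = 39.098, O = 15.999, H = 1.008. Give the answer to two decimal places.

8.35 mass %

M((Mg_0.46Fe_0.54)_3KAlSi_3O_10(OH)_2) = 468.349 g/mol.
K contributes 1 × 39.098 = 39.098 g per mole.
39.098/468.349 = 0.0835 → 8.35%.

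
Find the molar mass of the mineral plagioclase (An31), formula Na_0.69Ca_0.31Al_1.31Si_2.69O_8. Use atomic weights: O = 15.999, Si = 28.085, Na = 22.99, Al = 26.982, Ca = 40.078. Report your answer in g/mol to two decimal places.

267.17 g/mol

The formula mass is the sum 0.69*22.99 + 0.31*40.078 + 1.31*26.982 + 2.69*28.085 + 8*15.999.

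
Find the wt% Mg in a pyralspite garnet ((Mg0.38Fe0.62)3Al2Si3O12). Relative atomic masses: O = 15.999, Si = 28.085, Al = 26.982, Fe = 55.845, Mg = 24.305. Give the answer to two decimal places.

M((Mg0.38Fe0.62)3Al2Si3O12) = 461.786 g/mol.
Mg contributes 1.14 × 24.305 = 27.708 g per mole.
27.708/461.786 = 0.0600 → 6.00%.

6.00 weight percent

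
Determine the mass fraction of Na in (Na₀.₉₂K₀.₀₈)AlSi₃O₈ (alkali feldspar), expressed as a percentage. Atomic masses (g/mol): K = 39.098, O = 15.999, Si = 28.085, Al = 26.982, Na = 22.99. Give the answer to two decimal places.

M((Na₀.₉₂K₀.₀₈)AlSi₃O₈) = 263.508 g/mol.
Na contributes 0.92 × 22.99 = 21.151 g per mole.
21.151/263.508 = 0.0803 → 8.03%.

8.03 weight percent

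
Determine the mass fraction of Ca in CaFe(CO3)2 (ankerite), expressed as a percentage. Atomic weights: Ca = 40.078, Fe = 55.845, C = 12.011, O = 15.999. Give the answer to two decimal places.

Molar mass of CaFe(CO3)2: 1*40.078 + 1*55.845 + 2*12.011 + 6*15.999 = 215.939 g/mol.
Mass of Ca per formula unit: 1 × 40.078 = 40.078 g.
Weight fraction Ca = 40.078 / 215.939 = 0.1856.

18.56 wt%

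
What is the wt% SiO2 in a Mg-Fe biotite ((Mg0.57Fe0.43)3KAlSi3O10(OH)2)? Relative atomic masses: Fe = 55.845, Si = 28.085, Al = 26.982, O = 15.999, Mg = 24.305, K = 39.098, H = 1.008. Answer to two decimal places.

M((Mg0.57Fe0.43)3KAlSi3O10(OH)2) = 457.941 g/mol; M(SiO2) = 60.083 g/mol.
Moles SiO2 per formula unit = 3 Si ÷ 1 = 3.0000.
SiO2 fraction = (3.0000 × 60.083) / 457.941 = 180.249/457.941 = 0.3936.

39.36 wt%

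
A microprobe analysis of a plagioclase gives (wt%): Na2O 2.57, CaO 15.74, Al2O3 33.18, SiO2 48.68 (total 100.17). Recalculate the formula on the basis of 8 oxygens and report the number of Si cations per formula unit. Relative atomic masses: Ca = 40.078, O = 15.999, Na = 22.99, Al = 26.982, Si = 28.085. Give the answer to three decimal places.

Na2O (M=61.979): mol = 0.04147; Na = 0.08294, O = 0.04147.
CaO (M=56.077): mol = 0.28069; Ca = 0.28069, O = 0.28069.
Al2O3 (M=101.961): mol = 0.32542; Al = 0.65084, O = 0.97626.
SiO2 (M=60.083): mol = 0.81021; Si = 0.81021, O = 1.62042.
ΣO = 2.91884; factor = 8/ΣO = 2.74081.
Si apfu = 0.81021 × 2.74081 = 2.221.

2.221 Si apfu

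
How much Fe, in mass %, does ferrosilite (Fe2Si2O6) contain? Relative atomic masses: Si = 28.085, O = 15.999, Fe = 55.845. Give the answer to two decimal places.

Molar mass of Fe2Si2O6: 2*55.845 + 2*28.085 + 6*15.999 = 263.854 g/mol.
Mass of Fe per formula unit: 2 × 55.845 = 111.690 g.
Weight fraction Fe = 111.690 / 263.854 = 0.4233.

42.33 mass %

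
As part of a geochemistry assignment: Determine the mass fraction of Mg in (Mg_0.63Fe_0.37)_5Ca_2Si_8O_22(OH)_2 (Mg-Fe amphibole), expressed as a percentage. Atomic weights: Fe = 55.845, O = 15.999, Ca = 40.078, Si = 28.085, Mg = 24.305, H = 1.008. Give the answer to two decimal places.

8.79 wt%

Molar mass of (Mg_0.63Fe_0.37)_5Ca_2Si_8O_22(OH)_2: 3.15·24.305 + 1.85·55.845 + 2·40.078 + 8·28.085 + 24·15.999 + 2·1.008 = 870.702 g/mol.
Mass of Mg per formula unit: 3.15 × 24.305 = 76.561 g.
Weight fraction Mg = 76.561 / 870.702 = 0.0879.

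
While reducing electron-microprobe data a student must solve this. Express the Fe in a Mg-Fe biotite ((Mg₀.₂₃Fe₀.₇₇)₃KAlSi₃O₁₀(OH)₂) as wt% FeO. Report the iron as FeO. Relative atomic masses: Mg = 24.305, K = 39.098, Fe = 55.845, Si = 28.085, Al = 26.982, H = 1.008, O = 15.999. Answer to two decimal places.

Formula mass = 490.111 g/mol.
2.31 Fe → 2.3100 mol FeO per formula unit; M(FeO) = 71.844, so FeO mass = 165.960 g.
165.960/490.111 × 100 = 33.86 wt%.

33.86 wt%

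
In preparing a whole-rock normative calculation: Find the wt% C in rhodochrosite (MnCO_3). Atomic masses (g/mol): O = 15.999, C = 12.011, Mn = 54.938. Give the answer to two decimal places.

M(MnCO_3) = 114.946 g/mol.
C contributes 1 × 12.011 = 12.011 g per mole.
12.011/114.946 = 0.1045 → 10.45%.

10.45 wt%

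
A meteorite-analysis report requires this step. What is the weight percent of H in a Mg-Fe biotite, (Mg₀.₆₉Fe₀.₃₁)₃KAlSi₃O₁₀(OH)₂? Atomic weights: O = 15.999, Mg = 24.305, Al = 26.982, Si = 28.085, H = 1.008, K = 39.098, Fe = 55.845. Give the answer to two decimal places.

Formula mass = 2.07×24.305 + 0.93×55.845 + 1×39.098 + 1×26.982 + 3×28.085 + 12×15.999 + 2×1.008 = 446.586 g/mol, of which 2.016 g is H.
So H makes up 2.016/446.586 = 0.0045 of the mass, i.e. 0.45%.

0.45 weight percent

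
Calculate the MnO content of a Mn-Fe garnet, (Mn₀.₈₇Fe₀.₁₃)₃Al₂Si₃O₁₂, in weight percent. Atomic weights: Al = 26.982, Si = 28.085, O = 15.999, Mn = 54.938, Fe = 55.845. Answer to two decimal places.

37.37 wt%

M((Mn₀.₈₇Fe₀.₁₃)₃Al₂Si₃O₁₂) = 495.375 g/mol; M(MnO) = 70.937 g/mol.
Moles MnO per formula unit = 2.61 Mn ÷ 1 = 2.6100.
MnO fraction = (2.6100 × 70.937) / 495.375 = 185.146/495.375 = 0.3737.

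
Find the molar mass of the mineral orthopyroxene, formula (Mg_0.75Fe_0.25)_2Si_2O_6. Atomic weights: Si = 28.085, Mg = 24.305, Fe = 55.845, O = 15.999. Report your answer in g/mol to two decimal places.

216.54 g/mol

M = 1.50·24.305 + 0.50·55.845 + 2·28.085 + 6·15.999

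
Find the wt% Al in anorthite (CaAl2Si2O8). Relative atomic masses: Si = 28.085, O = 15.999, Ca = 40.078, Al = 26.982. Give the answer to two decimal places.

Molar mass of CaAl2Si2O8: 1*40.078 + 2*26.982 + 2*28.085 + 8*15.999 = 278.204 g/mol.
Mass of Al per formula unit: 2 × 26.982 = 53.964 g.
Weight fraction Al = 53.964 / 278.204 = 0.1940.

19.40 weight percent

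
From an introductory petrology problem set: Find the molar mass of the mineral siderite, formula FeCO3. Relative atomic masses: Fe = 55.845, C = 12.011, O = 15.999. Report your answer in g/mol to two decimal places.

The formula mass is the sum 1*55.845 + 1*12.011 + 3*15.999.

115.85 g/mol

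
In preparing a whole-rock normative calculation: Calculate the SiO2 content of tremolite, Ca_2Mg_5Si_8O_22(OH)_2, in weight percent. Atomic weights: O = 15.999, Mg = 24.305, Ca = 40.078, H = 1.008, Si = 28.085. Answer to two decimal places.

59.17 wt%

M(Ca_2Mg_5Si_8O_22(OH)_2) = 812.353 g/mol; M(SiO2) = 60.083 g/mol.
Moles SiO2 per formula unit = 8 Si ÷ 1 = 8.0000.
SiO2 fraction = (8.0000 × 60.083) / 812.353 = 480.664/812.353 = 0.5917.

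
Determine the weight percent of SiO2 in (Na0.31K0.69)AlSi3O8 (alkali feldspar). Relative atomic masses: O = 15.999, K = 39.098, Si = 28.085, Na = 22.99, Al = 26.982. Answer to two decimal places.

65.94 wt%

M((Na0.31K0.69)AlSi3O8) = 273.334 g/mol; M(SiO2) = 60.083 g/mol.
Moles SiO2 per formula unit = 3 Si ÷ 1 = 3.0000.
SiO2 fraction = (3.0000 × 60.083) / 273.334 = 180.249/273.334 = 0.6594.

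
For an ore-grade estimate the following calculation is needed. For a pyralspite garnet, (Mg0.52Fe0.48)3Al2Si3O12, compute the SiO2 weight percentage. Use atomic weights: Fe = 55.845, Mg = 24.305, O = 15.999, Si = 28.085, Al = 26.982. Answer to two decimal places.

Formula mass = 448.540 g/mol.
3 Si → 3.0000 mol SiO2 per formula unit; M(SiO2) = 60.083, so SiO2 mass = 180.249 g.
180.249/448.540 × 100 = 40.19 wt%.

40.19 wt%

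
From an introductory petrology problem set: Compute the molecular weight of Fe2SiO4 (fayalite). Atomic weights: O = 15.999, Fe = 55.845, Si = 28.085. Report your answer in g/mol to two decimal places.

203.77 g/mol

The formula mass is the sum 2(55.845) + 1(28.085) + 4(15.999).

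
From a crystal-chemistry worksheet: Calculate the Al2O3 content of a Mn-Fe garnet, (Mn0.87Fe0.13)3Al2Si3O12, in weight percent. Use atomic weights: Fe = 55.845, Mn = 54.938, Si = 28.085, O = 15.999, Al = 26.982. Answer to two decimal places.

20.58 wt%

M((Mn0.87Fe0.13)3Al2Si3O12) = 495.375 g/mol; M(Al2O3) = 101.961 g/mol.
Moles Al2O3 per formula unit = 2 Al ÷ 2 = 1.0000.
Al2O3 fraction = (1.0000 × 101.961) / 495.375 = 101.961/495.375 = 0.2058.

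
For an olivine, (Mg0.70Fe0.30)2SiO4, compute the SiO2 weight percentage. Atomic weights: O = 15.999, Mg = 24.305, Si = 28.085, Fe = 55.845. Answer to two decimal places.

37.64 wt%

Molar mass of (Mg0.70Fe0.30)2SiO4 = 1.40×24.305 + 0.60×55.845 + 1×28.085 + 4×15.999 = 159.615 g/mol.
Each formula unit contains 1 Si, equivalent to 1/1 = 1.0000 mol SiO2.
M(SiO2) = 1×28.085 + 2×15.999 = 60.083 g/mol.
Mass of SiO2 per formula unit = 1.0000 × 60.083 = 60.083 g.
SiO2 wt% = 60.083 / 159.615 × 100 = 37.64%.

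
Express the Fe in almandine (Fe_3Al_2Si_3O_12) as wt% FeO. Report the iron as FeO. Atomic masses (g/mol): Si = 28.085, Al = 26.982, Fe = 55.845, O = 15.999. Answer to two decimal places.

43.30 wt%

Formula mass = 497.742 g/mol.
3 Fe → 3.0000 mol FeO per formula unit; M(FeO) = 71.844, so FeO mass = 215.532 g.
215.532/497.742 × 100 = 43.30 wt%.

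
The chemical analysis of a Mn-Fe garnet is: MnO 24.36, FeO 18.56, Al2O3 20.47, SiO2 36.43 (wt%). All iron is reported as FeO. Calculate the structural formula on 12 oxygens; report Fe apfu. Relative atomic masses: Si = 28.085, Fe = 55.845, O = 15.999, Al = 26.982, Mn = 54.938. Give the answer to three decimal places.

24.36 wt% MnO ÷ 70.937 g/mol = 0.34340 mol, giving 0.34340 Mn and 0.34340 O.
18.56 wt% FeO ÷ 71.844 g/mol = 0.25834 mol, giving 0.25834 Fe and 0.25834 O.
20.47 wt% Al2O3 ÷ 101.961 g/mol = 0.20076 mol, giving 0.40152 Al and 0.60228 O.
36.43 wt% SiO2 ÷ 60.083 g/mol = 0.60633 mol, giving 0.60633 Si and 1.21266 O.
Oxygen sums to 2.41668; scaling by 12/2.41668 = 4.96549 puts the formula on 12 O.
Fe: 0.25834 × 4.96549 = 1.283 atoms per formula unit.

1.283 Fe apfu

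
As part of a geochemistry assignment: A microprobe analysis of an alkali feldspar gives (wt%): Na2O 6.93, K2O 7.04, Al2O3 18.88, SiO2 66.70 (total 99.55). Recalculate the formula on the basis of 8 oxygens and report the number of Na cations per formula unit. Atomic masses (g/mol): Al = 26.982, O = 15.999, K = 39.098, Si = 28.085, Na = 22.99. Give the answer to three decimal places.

Na2O (M=61.979): mol = 0.11181; Na = 0.22362, O = 0.11181.
K2O (M=94.195): mol = 0.07474; K = 0.14948, O = 0.07474.
Al2O3 (M=101.961): mol = 0.18517; Al = 0.37034, O = 0.55551.
SiO2 (M=60.083): mol = 1.11013; Si = 1.11013, O = 2.22026.
ΣO = 2.96232; factor = 8/ΣO = 2.70059.
Na apfu = 0.22362 × 2.70059 = 0.604.

0.604 Na apfu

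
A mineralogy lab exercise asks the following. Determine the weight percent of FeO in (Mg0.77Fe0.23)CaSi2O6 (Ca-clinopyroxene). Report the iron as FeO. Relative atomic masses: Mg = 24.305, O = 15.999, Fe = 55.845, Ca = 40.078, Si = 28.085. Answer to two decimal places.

7.38 wt%

Formula mass = 223.801 g/mol.
0.23 Fe → 0.2300 mol FeO per formula unit; M(FeO) = 71.844, so FeO mass = 16.524 g.
16.524/223.801 × 100 = 7.38 wt%.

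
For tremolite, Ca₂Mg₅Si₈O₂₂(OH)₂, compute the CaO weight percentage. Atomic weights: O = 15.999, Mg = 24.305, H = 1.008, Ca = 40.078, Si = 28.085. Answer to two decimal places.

M(Ca₂Mg₅Si₈O₂₂(OH)₂) = 812.353 g/mol; M(CaO) = 56.077 g/mol.
Moles CaO per formula unit = 2 Ca ÷ 1 = 2.0000.
CaO fraction = (2.0000 × 56.077) / 812.353 = 112.154/812.353 = 0.1381.

13.81 wt%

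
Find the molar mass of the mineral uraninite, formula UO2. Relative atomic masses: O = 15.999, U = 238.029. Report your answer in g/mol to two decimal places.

The formula mass is the sum 1*238.029 + 2*15.999.

270.03 g/mol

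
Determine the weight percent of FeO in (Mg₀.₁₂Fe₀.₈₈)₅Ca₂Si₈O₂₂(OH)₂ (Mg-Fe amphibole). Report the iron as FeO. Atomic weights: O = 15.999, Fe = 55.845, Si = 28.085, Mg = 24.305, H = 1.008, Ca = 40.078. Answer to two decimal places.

M((Mg₀.₁₂Fe₀.₈₈)₅Ca₂Si₈O₂₂(OH)₂) = 951.129 g/mol; M(FeO) = 71.844 g/mol.
Moles FeO per formula unit = 4.40 Fe ÷ 1 = 4.4000.
FeO fraction = (4.4000 × 71.844) / 951.129 = 316.114/951.129 = 0.3324.

33.24 wt%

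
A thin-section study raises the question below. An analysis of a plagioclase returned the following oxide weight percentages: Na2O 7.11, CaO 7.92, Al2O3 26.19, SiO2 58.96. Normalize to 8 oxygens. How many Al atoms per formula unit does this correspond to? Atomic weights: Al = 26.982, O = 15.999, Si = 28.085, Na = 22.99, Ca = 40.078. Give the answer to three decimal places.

1.375 Al apfu

7.11 wt% Na2O ÷ 61.979 g/mol = 0.11472 mol, giving 0.22944 Na and 0.11472 O.
7.92 wt% CaO ÷ 56.077 g/mol = 0.14123 mol, giving 0.14123 Ca and 0.14123 O.
26.19 wt% Al2O3 ÷ 101.961 g/mol = 0.25686 mol, giving 0.51372 Al and 0.77058 O.
58.96 wt% SiO2 ÷ 60.083 g/mol = 0.98131 mol, giving 0.98131 Si and 1.96262 O.
Oxygen sums to 2.98915; scaling by 8/2.98915 = 2.67635 puts the formula on 8 O.
Al: 0.51372 × 2.67635 = 1.375 atoms per formula unit.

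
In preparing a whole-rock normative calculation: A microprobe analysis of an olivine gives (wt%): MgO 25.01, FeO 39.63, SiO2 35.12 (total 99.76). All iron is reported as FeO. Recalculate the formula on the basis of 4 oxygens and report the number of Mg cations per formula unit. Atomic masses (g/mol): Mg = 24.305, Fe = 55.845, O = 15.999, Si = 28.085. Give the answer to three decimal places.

1.060 Mg apfu

25.01 wt% MgO ÷ 40.304 g/mol = 0.62053 mol, giving 0.62053 Mg and 0.62053 O.
39.63 wt% FeO ÷ 71.844 g/mol = 0.55161 mol, giving 0.55161 Fe and 0.55161 O.
35.12 wt% SiO2 ÷ 60.083 g/mol = 0.58452 mol, giving 0.58452 Si and 1.16904 O.
Oxygen sums to 2.34118; scaling by 4/2.34118 = 1.70854 puts the formula on 4 O.
Mg: 0.62053 × 1.70854 = 1.060 atoms per formula unit.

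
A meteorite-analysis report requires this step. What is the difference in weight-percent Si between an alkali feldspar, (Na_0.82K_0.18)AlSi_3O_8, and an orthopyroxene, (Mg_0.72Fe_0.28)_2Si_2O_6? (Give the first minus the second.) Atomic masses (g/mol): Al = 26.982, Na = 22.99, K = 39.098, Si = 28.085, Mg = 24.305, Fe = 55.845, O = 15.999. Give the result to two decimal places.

M((Na_0.82K_0.18)AlSi_3O_8) = 265.118 g/mol, so wt% Si = 84.255/265.118 × 100 = 31.78%.
M((Mg_0.72Fe_0.28)_2Si_2O_6) = 218.436 g/mol, so wt% Si = 56.170/218.436 × 100 = 25.71%.
31.78 − 25.71 = 6.07 pp.

6.07 percentage points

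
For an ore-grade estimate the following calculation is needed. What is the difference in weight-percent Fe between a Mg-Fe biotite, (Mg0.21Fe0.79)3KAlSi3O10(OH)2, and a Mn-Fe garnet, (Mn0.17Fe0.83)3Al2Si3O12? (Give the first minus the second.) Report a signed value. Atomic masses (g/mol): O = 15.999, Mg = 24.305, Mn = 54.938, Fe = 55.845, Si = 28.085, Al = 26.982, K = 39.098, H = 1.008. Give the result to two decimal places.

M((Mg0.21Fe0.79)3KAlSi3O10(OH)2) = 492.004 g/mol, so wt% Fe = 132.353/492.004 × 100 = 26.90%.
M((Mn0.17Fe0.83)3Al2Si3O12) = 497.279 g/mol, so wt% Fe = 139.054/497.279 × 100 = 27.96%.
26.90 − 27.96 = -1.06 pp.

-1.06 percentage points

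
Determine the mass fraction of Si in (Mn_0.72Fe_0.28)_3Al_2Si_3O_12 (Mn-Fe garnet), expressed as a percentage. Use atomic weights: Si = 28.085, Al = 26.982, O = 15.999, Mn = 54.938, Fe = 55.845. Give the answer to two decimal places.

16.99 wt%

M((Mn_0.72Fe_0.28)_3Al_2Si_3O_12) = 495.783 g/mol.
Si contributes 3 × 28.085 = 84.255 g per mole.
84.255/495.783 = 0.1699 → 16.99%.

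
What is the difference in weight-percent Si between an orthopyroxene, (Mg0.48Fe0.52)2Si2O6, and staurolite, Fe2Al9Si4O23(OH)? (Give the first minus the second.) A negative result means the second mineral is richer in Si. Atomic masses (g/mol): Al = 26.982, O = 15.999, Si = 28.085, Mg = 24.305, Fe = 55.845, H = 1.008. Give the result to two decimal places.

M((Mg0.48Fe0.52)2Si2O6) = 233.576 g/mol, so wt% Si = 56.170/233.576 × 100 = 24.05%.
M(Fe2Al9Si4O23(OH)) = 851.852 g/mol, so wt% Si = 112.340/851.852 × 100 = 13.19%.
24.05 − 13.19 = 10.86 pp.

10.86 percentage points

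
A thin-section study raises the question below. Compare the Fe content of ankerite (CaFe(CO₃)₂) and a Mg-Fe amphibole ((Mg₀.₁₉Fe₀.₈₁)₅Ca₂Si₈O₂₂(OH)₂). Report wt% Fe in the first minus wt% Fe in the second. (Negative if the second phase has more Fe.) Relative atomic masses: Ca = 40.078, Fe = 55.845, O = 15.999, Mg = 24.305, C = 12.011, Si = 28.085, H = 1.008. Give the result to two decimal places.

First mineral: 55.845 g Fe in 215.939 g formula = 25.86 wt% Fe.
Second mineral: 226.172 g Fe in 940.090 g formula = 24.06 wt% Fe.
25.86% − 24.06% gives a difference of 1.80 percentage points.

1.80 percentage points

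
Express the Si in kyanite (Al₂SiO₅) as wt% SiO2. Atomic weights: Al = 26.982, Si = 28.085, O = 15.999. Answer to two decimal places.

37.08 wt%

M(Al₂SiO₅) = 162.044 g/mol; M(SiO2) = 60.083 g/mol.
Moles SiO2 per formula unit = 1 Si ÷ 1 = 1.0000.
SiO2 fraction = (1.0000 × 60.083) / 162.044 = 60.083/162.044 = 0.3708.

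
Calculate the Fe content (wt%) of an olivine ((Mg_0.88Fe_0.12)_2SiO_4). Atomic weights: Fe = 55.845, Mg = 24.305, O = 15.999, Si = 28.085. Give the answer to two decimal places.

M((Mg_0.88Fe_0.12)_2SiO_4) = 148.261 g/mol.
Fe contributes 0.24 × 55.845 = 13.403 g per mole.
13.403/148.261 = 0.0904 → 9.04%.

9.04 wt%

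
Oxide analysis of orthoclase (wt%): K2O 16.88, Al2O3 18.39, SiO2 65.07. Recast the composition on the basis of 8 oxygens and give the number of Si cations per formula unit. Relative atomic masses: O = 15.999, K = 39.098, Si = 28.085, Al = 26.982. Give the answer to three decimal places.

K2O: 16.88/94.195 = 0.17920 mol → 0.35840 mol K, 0.17920 mol O.
Al2O3: 18.39/101.961 = 0.18036 mol → 0.36072 mol Al, 0.54108 mol O.
SiO2: 65.07/60.083 = 1.08300 mol → 1.08300 mol Si, 2.16600 mol O.
Total oxygen = 2.88628 mol. Normalization factor = 8/2.88628 = 2.77173.
Si per 8 O = 1.08300 × 2.77173 = 3.002.

3.002 Si apfu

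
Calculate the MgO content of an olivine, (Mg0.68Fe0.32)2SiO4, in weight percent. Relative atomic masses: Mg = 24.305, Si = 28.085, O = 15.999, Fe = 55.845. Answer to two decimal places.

34.07 wt%

Molar mass of (Mg0.68Fe0.32)2SiO4 = 1.36·24.305 + 0.64·55.845 + 1·28.085 + 4·15.999 = 160.877 g/mol.
Each formula unit contains 1.36 Mg, equivalent to 1.36/1 = 1.3600 mol MgO.
M(MgO) = 1×24.305 + 1×15.999 = 40.304 g/mol.
Mass of MgO per formula unit = 1.3600 × 40.304 = 54.813 g.
MgO wt% = 54.813 / 160.877 × 100 = 34.07%.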